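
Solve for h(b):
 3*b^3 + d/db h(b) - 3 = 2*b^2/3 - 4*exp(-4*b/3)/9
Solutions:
 h(b) = C1 - 3*b^4/4 + 2*b^3/9 + 3*b + exp(-4*b/3)/3


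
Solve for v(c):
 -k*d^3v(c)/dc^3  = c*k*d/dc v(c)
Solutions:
 v(c) = C1 + Integral(C2*airyai(-c) + C3*airybi(-c), c)


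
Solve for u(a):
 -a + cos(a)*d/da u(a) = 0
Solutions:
 u(a) = C1 + Integral(a/cos(a), a)


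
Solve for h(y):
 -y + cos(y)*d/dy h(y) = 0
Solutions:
 h(y) = C1 + Integral(y/cos(y), y)


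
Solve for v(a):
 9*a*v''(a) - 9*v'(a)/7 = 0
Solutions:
 v(a) = C1 + C2*a^(8/7)


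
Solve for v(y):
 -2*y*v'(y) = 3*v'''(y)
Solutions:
 v(y) = C1 + Integral(C2*airyai(-2^(1/3)*3^(2/3)*y/3) + C3*airybi(-2^(1/3)*3^(2/3)*y/3), y)


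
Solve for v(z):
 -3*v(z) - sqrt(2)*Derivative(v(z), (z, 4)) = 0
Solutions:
 v(z) = (C1*sin(2^(3/8)*3^(1/4)*z/2) + C2*cos(2^(3/8)*3^(1/4)*z/2))*exp(-2^(3/8)*3^(1/4)*z/2) + (C3*sin(2^(3/8)*3^(1/4)*z/2) + C4*cos(2^(3/8)*3^(1/4)*z/2))*exp(2^(3/8)*3^(1/4)*z/2)


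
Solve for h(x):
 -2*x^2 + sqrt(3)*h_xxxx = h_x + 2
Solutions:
 h(x) = C1 + C4*exp(3^(5/6)*x/3) - 2*x^3/3 - 2*x + (C2*sin(3^(1/3)*x/2) + C3*cos(3^(1/3)*x/2))*exp(-3^(5/6)*x/6)


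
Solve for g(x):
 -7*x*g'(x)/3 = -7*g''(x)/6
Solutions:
 g(x) = C1 + C2*erfi(x)


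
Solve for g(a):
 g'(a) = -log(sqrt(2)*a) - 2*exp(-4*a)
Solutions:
 g(a) = C1 - a*log(a) + a*(1 - log(2)/2) + exp(-4*a)/2


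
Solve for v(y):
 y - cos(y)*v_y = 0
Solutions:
 v(y) = C1 + Integral(y/cos(y), y)


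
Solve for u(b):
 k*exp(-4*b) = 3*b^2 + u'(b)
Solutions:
 u(b) = C1 - b^3 - k*exp(-4*b)/4


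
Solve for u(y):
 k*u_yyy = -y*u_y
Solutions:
 u(y) = C1 + Integral(C2*airyai(y*(-1/k)^(1/3)) + C3*airybi(y*(-1/k)^(1/3)), y)


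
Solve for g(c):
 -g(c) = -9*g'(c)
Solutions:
 g(c) = C1*exp(c/9)


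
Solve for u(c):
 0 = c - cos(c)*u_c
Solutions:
 u(c) = C1 + Integral(c/cos(c), c)


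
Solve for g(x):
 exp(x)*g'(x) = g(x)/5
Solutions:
 g(x) = C1*exp(-exp(-x)/5)


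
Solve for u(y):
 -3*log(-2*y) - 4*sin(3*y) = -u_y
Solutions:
 u(y) = C1 + 3*y*log(-y) - 3*y + 3*y*log(2) - 4*cos(3*y)/3


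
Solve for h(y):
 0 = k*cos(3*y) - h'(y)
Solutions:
 h(y) = C1 + k*sin(3*y)/3


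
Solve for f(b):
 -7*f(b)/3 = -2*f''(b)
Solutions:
 f(b) = C1*exp(-sqrt(42)*b/6) + C2*exp(sqrt(42)*b/6)


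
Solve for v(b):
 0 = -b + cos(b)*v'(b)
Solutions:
 v(b) = C1 + Integral(b/cos(b), b)


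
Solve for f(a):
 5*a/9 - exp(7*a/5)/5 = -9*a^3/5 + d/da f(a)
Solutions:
 f(a) = C1 + 9*a^4/20 + 5*a^2/18 - exp(7*a/5)/7


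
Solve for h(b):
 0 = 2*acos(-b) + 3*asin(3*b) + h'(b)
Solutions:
 h(b) = C1 - 2*b*acos(-b) - 3*b*asin(3*b) - sqrt(1 - 9*b^2) - 2*sqrt(1 - b^2)


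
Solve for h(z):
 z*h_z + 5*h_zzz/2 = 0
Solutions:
 h(z) = C1 + Integral(C2*airyai(-2^(1/3)*5^(2/3)*z/5) + C3*airybi(-2^(1/3)*5^(2/3)*z/5), z)


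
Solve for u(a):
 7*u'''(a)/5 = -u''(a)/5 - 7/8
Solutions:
 u(a) = C1 + C2*a + C3*exp(-a/7) - 35*a^2/16


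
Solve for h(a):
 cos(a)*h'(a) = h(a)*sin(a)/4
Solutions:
 h(a) = C1/cos(a)^(1/4)


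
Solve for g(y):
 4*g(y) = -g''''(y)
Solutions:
 g(y) = (C1*sin(y) + C2*cos(y))*exp(-y) + (C3*sin(y) + C4*cos(y))*exp(y)


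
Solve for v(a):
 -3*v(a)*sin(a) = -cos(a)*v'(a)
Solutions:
 v(a) = C1/cos(a)^3


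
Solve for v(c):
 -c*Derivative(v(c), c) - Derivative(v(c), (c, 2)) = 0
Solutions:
 v(c) = C1 + C2*erf(sqrt(2)*c/2)


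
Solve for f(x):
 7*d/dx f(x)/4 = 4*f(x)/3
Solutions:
 f(x) = C1*exp(16*x/21)


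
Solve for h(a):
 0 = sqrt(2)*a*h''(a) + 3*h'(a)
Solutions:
 h(a) = C1 + C2*a^(1 - 3*sqrt(2)/2)


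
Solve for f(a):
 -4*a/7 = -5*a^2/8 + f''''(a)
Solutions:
 f(a) = C1 + C2*a + C3*a^2 + C4*a^3 + a^6/576 - a^5/210


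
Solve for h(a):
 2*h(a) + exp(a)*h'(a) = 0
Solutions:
 h(a) = C1*exp(2*exp(-a))


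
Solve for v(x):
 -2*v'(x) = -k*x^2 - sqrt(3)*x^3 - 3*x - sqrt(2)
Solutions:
 v(x) = C1 + k*x^3/6 + sqrt(3)*x^4/8 + 3*x^2/4 + sqrt(2)*x/2


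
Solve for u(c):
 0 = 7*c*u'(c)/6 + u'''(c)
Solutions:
 u(c) = C1 + Integral(C2*airyai(-6^(2/3)*7^(1/3)*c/6) + C3*airybi(-6^(2/3)*7^(1/3)*c/6), c)


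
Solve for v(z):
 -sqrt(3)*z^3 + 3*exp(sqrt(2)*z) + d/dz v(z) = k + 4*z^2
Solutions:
 v(z) = C1 + k*z + sqrt(3)*z^4/4 + 4*z^3/3 - 3*sqrt(2)*exp(sqrt(2)*z)/2


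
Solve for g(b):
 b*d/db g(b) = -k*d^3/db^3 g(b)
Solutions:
 g(b) = C1 + Integral(C2*airyai(b*(-1/k)^(1/3)) + C3*airybi(b*(-1/k)^(1/3)), b)


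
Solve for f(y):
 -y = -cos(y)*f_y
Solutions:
 f(y) = C1 + Integral(y/cos(y), y)


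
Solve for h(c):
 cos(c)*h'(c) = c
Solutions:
 h(c) = C1 + Integral(c/cos(c), c)


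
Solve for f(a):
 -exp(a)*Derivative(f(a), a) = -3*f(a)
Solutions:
 f(a) = C1*exp(-3*exp(-a))


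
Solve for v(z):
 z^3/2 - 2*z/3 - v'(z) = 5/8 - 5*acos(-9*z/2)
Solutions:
 v(z) = C1 + z^4/8 - z^2/3 + 5*z*acos(-9*z/2) - 5*z/8 + 5*sqrt(4 - 81*z^2)/9


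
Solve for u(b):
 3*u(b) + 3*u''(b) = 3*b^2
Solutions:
 u(b) = C1*sin(b) + C2*cos(b) + b^2 - 2


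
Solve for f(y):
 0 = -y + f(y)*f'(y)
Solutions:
 f(y) = -sqrt(C1 + y^2)
 f(y) = sqrt(C1 + y^2)


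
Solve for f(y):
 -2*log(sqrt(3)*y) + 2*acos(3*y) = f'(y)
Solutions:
 f(y) = C1 - 2*y*log(y) + 2*y*acos(3*y) - y*log(3) + 2*y - 2*sqrt(1 - 9*y^2)/3


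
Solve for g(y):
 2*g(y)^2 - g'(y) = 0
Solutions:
 g(y) = -1/(C1 + 2*y)


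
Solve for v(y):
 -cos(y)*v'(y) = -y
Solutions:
 v(y) = C1 + Integral(y/cos(y), y)


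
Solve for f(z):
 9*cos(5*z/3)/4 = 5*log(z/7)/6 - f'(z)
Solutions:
 f(z) = C1 + 5*z*log(z)/6 - 5*z*log(7)/6 - 5*z/6 - 27*sin(5*z/3)/20


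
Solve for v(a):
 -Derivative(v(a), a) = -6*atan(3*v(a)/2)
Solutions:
 Integral(1/atan(3*_y/2), (_y, v(a))) = C1 + 6*a


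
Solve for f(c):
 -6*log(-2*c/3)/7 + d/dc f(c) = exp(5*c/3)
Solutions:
 f(c) = C1 + 6*c*log(-c)/7 + 6*c*(-log(3) - 1 + log(2))/7 + 3*exp(5*c/3)/5


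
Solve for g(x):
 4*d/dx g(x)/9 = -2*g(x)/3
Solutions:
 g(x) = C1*exp(-3*x/2)


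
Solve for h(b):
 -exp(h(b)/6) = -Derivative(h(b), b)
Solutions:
 h(b) = 6*log(-1/(C1 + b)) + 6*log(6)


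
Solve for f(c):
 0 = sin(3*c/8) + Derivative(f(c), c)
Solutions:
 f(c) = C1 + 8*cos(3*c/8)/3


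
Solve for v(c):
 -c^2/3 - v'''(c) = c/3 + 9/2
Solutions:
 v(c) = C1 + C2*c + C3*c^2 - c^5/180 - c^4/72 - 3*c^3/4


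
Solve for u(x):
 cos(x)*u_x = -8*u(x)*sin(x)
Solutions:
 u(x) = C1*cos(x)^8


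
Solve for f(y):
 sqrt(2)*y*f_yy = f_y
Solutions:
 f(y) = C1 + C2*y^(sqrt(2)/2 + 1)


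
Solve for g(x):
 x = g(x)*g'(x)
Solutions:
 g(x) = -sqrt(C1 + x^2)
 g(x) = sqrt(C1 + x^2)


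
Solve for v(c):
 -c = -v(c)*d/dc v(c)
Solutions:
 v(c) = -sqrt(C1 + c^2)
 v(c) = sqrt(C1 + c^2)


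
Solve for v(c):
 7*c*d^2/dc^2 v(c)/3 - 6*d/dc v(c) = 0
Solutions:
 v(c) = C1 + C2*c^(25/7)


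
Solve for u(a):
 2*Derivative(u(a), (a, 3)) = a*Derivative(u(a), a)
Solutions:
 u(a) = C1 + Integral(C2*airyai(2^(2/3)*a/2) + C3*airybi(2^(2/3)*a/2), a)


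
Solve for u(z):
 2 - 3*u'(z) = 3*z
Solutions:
 u(z) = C1 - z^2/2 + 2*z/3


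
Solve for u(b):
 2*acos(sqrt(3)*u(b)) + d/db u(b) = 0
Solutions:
 Integral(1/acos(sqrt(3)*_y), (_y, u(b))) = C1 - 2*b


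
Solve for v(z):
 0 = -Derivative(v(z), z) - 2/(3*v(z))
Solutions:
 v(z) = -sqrt(C1 - 12*z)/3
 v(z) = sqrt(C1 - 12*z)/3


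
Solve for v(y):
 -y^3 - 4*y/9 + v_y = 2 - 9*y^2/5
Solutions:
 v(y) = C1 + y^4/4 - 3*y^3/5 + 2*y^2/9 + 2*y


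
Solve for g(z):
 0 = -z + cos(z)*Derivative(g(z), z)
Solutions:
 g(z) = C1 + Integral(z/cos(z), z)


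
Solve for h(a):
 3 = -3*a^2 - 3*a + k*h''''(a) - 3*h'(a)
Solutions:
 h(a) = C1 + C2*exp(3^(1/3)*a*(1/k)^(1/3)) + C3*exp(a*(-3^(1/3) + 3^(5/6)*I)*(1/k)^(1/3)/2) + C4*exp(-a*(3^(1/3) + 3^(5/6)*I)*(1/k)^(1/3)/2) - a^3/3 - a^2/2 - a


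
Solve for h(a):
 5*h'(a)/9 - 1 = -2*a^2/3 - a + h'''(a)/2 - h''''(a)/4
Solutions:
 h(a) = C1 + C2*exp(a*(2*2^(2/3)/(sqrt(105) + 11)^(1/3) + 2^(1/3)*(sqrt(105) + 11)^(1/3) + 4)/6)*sin(2^(1/3)*sqrt(3)*a*(-(sqrt(105) + 11)^(1/3) + 2*2^(1/3)/(sqrt(105) + 11)^(1/3))/6) + C3*exp(a*(2*2^(2/3)/(sqrt(105) + 11)^(1/3) + 2^(1/3)*(sqrt(105) + 11)^(1/3) + 4)/6)*cos(2^(1/3)*sqrt(3)*a*(-(sqrt(105) + 11)^(1/3) + 2*2^(1/3)/(sqrt(105) + 11)^(1/3))/6) + C4*exp(a*(-2^(1/3)*(sqrt(105) + 11)^(1/3) - 2*2^(2/3)/(sqrt(105) + 11)^(1/3) + 2)/3) - 2*a^3/5 - 9*a^2/10 - 9*a/25


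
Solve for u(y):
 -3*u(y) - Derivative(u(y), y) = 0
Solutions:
 u(y) = C1*exp(-3*y)


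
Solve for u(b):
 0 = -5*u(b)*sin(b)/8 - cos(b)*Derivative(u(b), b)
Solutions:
 u(b) = C1*cos(b)^(5/8)


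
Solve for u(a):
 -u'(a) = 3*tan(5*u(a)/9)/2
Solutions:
 u(a) = -9*asin(C1*exp(-5*a/6))/5 + 9*pi/5
 u(a) = 9*asin(C1*exp(-5*a/6))/5


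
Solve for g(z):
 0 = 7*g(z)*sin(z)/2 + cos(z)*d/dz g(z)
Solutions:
 g(z) = C1*cos(z)^(7/2)


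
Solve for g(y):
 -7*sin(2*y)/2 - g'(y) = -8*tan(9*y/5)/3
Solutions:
 g(y) = C1 - 40*log(cos(9*y/5))/27 + 7*cos(2*y)/4


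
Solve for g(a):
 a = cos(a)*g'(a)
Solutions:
 g(a) = C1 + Integral(a/cos(a), a)


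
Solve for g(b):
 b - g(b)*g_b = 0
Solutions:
 g(b) = -sqrt(C1 + b^2)
 g(b) = sqrt(C1 + b^2)


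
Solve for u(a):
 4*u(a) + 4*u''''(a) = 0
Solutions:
 u(a) = (C1*sin(sqrt(2)*a/2) + C2*cos(sqrt(2)*a/2))*exp(-sqrt(2)*a/2) + (C3*sin(sqrt(2)*a/2) + C4*cos(sqrt(2)*a/2))*exp(sqrt(2)*a/2)


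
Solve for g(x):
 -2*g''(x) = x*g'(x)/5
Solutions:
 g(x) = C1 + C2*erf(sqrt(5)*x/10)


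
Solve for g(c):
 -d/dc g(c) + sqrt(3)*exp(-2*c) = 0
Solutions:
 g(c) = C1 - sqrt(3)*exp(-2*c)/2


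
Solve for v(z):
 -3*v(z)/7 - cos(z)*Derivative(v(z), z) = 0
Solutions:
 v(z) = C1*(sin(z) - 1)^(3/14)/(sin(z) + 1)^(3/14)


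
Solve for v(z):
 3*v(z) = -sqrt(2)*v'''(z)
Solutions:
 v(z) = C3*exp(-2^(5/6)*3^(1/3)*z/2) + (C1*sin(6^(5/6)*z/4) + C2*cos(6^(5/6)*z/4))*exp(2^(5/6)*3^(1/3)*z/4)


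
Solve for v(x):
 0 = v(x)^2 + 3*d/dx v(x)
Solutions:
 v(x) = 3/(C1 + x)


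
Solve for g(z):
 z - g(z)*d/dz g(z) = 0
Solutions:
 g(z) = -sqrt(C1 + z^2)
 g(z) = sqrt(C1 + z^2)


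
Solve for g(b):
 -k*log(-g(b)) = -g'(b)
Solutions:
 -li(-g(b)) = C1 + b*k


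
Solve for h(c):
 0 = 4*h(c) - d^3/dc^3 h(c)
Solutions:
 h(c) = C3*exp(2^(2/3)*c) + (C1*sin(2^(2/3)*sqrt(3)*c/2) + C2*cos(2^(2/3)*sqrt(3)*c/2))*exp(-2^(2/3)*c/2)


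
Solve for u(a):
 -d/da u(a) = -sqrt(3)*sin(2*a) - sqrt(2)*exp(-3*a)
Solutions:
 u(a) = C1 - sqrt(3)*cos(2*a)/2 - sqrt(2)*exp(-3*a)/3


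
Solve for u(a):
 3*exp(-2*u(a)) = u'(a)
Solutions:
 u(a) = log(-sqrt(C1 + 6*a))
 u(a) = log(C1 + 6*a)/2


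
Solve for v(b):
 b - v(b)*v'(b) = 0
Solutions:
 v(b) = -sqrt(C1 + b^2)
 v(b) = sqrt(C1 + b^2)


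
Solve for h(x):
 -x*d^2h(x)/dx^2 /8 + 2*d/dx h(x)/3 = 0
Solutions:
 h(x) = C1 + C2*x^(19/3)


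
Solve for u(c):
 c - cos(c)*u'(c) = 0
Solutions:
 u(c) = C1 + Integral(c/cos(c), c)


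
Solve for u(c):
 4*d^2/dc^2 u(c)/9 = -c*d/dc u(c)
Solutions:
 u(c) = C1 + C2*erf(3*sqrt(2)*c/4)


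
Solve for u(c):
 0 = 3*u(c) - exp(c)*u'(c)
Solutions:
 u(c) = C1*exp(-3*exp(-c))


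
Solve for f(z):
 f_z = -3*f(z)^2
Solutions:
 f(z) = 1/(C1 + 3*z)


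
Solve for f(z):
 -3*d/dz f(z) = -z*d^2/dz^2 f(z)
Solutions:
 f(z) = C1 + C2*z^4


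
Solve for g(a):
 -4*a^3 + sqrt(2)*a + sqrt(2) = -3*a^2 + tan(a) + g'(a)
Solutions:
 g(a) = C1 - a^4 + a^3 + sqrt(2)*a^2/2 + sqrt(2)*a + log(cos(a))


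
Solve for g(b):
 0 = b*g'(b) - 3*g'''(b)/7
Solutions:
 g(b) = C1 + Integral(C2*airyai(3^(2/3)*7^(1/3)*b/3) + C3*airybi(3^(2/3)*7^(1/3)*b/3), b)


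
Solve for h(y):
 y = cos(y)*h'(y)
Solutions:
 h(y) = C1 + Integral(y/cos(y), y)


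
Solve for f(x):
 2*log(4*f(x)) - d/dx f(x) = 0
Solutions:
 -Integral(1/(log(_y) + 2*log(2)), (_y, f(x)))/2 = C1 - x


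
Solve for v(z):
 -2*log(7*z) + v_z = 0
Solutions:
 v(z) = C1 + 2*z*log(z) - 2*z + z*log(49)


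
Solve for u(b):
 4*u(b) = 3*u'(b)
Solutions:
 u(b) = C1*exp(4*b/3)


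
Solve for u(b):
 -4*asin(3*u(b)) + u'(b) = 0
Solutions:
 Integral(1/asin(3*_y), (_y, u(b))) = C1 + 4*b


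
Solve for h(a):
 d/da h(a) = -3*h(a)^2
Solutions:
 h(a) = 1/(C1 + 3*a)


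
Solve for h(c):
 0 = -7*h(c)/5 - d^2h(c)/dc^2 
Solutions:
 h(c) = C1*sin(sqrt(35)*c/5) + C2*cos(sqrt(35)*c/5)


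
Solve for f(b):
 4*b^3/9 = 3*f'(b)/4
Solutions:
 f(b) = C1 + 4*b^4/27


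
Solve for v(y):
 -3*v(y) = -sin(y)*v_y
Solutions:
 v(y) = C1*(cos(y) - 1)^(3/2)/(cos(y) + 1)^(3/2)


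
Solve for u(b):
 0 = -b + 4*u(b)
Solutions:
 u(b) = b/4


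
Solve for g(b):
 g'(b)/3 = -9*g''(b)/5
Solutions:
 g(b) = C1 + C2*exp(-5*b/27)


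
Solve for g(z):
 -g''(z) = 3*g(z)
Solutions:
 g(z) = C1*sin(sqrt(3)*z) + C2*cos(sqrt(3)*z)


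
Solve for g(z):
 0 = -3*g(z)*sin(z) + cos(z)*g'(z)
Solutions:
 g(z) = C1/cos(z)^3


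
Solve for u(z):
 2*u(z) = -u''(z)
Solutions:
 u(z) = C1*sin(sqrt(2)*z) + C2*cos(sqrt(2)*z)


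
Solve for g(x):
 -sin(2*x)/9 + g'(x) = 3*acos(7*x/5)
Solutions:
 g(x) = C1 + 3*x*acos(7*x/5) - 3*sqrt(25 - 49*x^2)/7 - cos(2*x)/18


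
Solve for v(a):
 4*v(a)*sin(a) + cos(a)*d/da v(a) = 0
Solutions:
 v(a) = C1*cos(a)^4


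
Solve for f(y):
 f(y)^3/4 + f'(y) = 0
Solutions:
 f(y) = -sqrt(2)*sqrt(-1/(C1 - y))
 f(y) = sqrt(2)*sqrt(-1/(C1 - y))


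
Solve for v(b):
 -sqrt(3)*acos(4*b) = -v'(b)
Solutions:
 v(b) = C1 + sqrt(3)*(b*acos(4*b) - sqrt(1 - 16*b^2)/4)


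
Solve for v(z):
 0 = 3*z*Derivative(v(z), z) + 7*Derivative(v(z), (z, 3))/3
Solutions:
 v(z) = C1 + Integral(C2*airyai(-21^(2/3)*z/7) + C3*airybi(-21^(2/3)*z/7), z)


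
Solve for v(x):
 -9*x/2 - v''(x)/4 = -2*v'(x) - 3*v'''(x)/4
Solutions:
 v(x) = C1 + 9*x^2/8 + 9*x/32 + (C2*sin(sqrt(95)*x/6) + C3*cos(sqrt(95)*x/6))*exp(x/6)


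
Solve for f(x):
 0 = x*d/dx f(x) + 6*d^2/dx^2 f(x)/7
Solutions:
 f(x) = C1 + C2*erf(sqrt(21)*x/6)


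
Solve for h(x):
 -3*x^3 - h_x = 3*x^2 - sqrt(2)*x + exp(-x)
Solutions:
 h(x) = C1 - 3*x^4/4 - x^3 + sqrt(2)*x^2/2 + exp(-x)


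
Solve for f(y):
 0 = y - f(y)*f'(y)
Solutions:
 f(y) = -sqrt(C1 + y^2)
 f(y) = sqrt(C1 + y^2)


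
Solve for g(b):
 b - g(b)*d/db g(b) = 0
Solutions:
 g(b) = -sqrt(C1 + b^2)
 g(b) = sqrt(C1 + b^2)


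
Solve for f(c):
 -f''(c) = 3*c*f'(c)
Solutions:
 f(c) = C1 + C2*erf(sqrt(6)*c/2)


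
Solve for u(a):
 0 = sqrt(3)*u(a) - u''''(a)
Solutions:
 u(a) = C1*exp(-3^(1/8)*a) + C2*exp(3^(1/8)*a) + C3*sin(3^(1/8)*a) + C4*cos(3^(1/8)*a)


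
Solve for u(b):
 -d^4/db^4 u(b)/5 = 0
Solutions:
 u(b) = C1 + C2*b + C3*b^2 + C4*b^3


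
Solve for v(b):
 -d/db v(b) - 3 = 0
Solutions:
 v(b) = C1 - 3*b


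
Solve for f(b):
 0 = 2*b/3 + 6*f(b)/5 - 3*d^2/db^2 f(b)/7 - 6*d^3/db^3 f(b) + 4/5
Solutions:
 f(b) = C1*exp(-b*(5*5^(1/3)/(42*sqrt(777714) + 37039)^(1/3) + 10 + 5^(2/3)*(42*sqrt(777714) + 37039)^(1/3))/420)*sin(sqrt(3)*5^(1/3)*b*(-5^(1/3)*(42*sqrt(777714) + 37039)^(1/3) + 5/(42*sqrt(777714) + 37039)^(1/3))/420) + C2*exp(-b*(5*5^(1/3)/(42*sqrt(777714) + 37039)^(1/3) + 10 + 5^(2/3)*(42*sqrt(777714) + 37039)^(1/3))/420)*cos(sqrt(3)*5^(1/3)*b*(-5^(1/3)*(42*sqrt(777714) + 37039)^(1/3) + 5/(42*sqrt(777714) + 37039)^(1/3))/420) + C3*exp(b*(-5 + 5*5^(1/3)/(42*sqrt(777714) + 37039)^(1/3) + 5^(2/3)*(42*sqrt(777714) + 37039)^(1/3))/210) - 5*b/9 - 2/3


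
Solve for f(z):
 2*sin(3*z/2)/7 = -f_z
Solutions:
 f(z) = C1 + 4*cos(3*z/2)/21


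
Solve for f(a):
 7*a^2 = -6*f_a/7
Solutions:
 f(a) = C1 - 49*a^3/18


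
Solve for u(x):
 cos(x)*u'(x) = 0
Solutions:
 u(x) = C1


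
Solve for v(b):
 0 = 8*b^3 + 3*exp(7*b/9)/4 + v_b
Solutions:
 v(b) = C1 - 2*b^4 - 27*exp(7*b/9)/28


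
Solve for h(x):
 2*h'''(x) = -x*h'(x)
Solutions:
 h(x) = C1 + Integral(C2*airyai(-2^(2/3)*x/2) + C3*airybi(-2^(2/3)*x/2), x)


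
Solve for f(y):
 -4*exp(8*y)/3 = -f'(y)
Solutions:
 f(y) = C1 + exp(8*y)/6


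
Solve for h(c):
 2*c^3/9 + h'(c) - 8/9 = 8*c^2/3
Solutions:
 h(c) = C1 - c^4/18 + 8*c^3/9 + 8*c/9


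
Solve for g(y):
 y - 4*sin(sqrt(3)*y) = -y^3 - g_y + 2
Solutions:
 g(y) = C1 - y^4/4 - y^2/2 + 2*y - 4*sqrt(3)*cos(sqrt(3)*y)/3


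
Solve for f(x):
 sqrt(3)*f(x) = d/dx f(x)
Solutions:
 f(x) = C1*exp(sqrt(3)*x)


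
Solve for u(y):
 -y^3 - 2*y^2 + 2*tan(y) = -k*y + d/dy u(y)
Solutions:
 u(y) = C1 + k*y^2/2 - y^4/4 - 2*y^3/3 - 2*log(cos(y))


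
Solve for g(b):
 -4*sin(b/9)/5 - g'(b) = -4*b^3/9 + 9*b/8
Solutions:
 g(b) = C1 + b^4/9 - 9*b^2/16 + 36*cos(b/9)/5


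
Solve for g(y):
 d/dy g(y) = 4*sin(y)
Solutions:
 g(y) = C1 - 4*cos(y)


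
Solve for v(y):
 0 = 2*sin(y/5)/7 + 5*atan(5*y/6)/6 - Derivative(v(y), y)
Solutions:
 v(y) = C1 + 5*y*atan(5*y/6)/6 - log(25*y^2 + 36)/2 - 10*cos(y/5)/7


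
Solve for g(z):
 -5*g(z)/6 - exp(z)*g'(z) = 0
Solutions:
 g(z) = C1*exp(5*exp(-z)/6)


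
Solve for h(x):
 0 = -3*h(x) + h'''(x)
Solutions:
 h(x) = C3*exp(3^(1/3)*x) + (C1*sin(3^(5/6)*x/2) + C2*cos(3^(5/6)*x/2))*exp(-3^(1/3)*x/2)


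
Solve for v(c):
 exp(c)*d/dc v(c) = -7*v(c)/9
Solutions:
 v(c) = C1*exp(7*exp(-c)/9)


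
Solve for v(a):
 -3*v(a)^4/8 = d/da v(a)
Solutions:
 v(a) = (-3^(2/3)/3 - 3^(1/6)*I)*(1/(C1 + 3*a))^(1/3)
 v(a) = (-3^(2/3)/3 + 3^(1/6)*I)*(1/(C1 + 3*a))^(1/3)
 v(a) = 2*(1/(C1 + 9*a))^(1/3)


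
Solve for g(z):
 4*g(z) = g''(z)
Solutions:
 g(z) = C1*exp(-2*z) + C2*exp(2*z)


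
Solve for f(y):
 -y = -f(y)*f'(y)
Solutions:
 f(y) = -sqrt(C1 + y^2)
 f(y) = sqrt(C1 + y^2)


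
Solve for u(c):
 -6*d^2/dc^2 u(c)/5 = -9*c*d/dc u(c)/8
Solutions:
 u(c) = C1 + C2*erfi(sqrt(30)*c/8)


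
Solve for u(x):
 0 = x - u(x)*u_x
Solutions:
 u(x) = -sqrt(C1 + x^2)
 u(x) = sqrt(C1 + x^2)


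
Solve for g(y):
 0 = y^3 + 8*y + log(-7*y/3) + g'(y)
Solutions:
 g(y) = C1 - y^4/4 - 4*y^2 - y*log(-y) + y*(-log(7) + 1 + log(3))


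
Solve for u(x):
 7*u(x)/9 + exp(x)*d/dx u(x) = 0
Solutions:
 u(x) = C1*exp(7*exp(-x)/9)


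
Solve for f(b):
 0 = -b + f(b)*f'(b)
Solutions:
 f(b) = -sqrt(C1 + b^2)
 f(b) = sqrt(C1 + b^2)


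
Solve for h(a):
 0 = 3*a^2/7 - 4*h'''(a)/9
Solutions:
 h(a) = C1 + C2*a + C3*a^2 + 9*a^5/560


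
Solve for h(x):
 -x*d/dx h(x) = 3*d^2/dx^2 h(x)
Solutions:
 h(x) = C1 + C2*erf(sqrt(6)*x/6)


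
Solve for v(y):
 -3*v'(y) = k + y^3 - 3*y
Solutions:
 v(y) = C1 - k*y/3 - y^4/12 + y^2/2


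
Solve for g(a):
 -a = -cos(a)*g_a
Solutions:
 g(a) = C1 + Integral(a/cos(a), a)


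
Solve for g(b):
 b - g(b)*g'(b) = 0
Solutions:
 g(b) = -sqrt(C1 + b^2)
 g(b) = sqrt(C1 + b^2)


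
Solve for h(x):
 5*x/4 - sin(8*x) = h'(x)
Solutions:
 h(x) = C1 + 5*x^2/8 + cos(8*x)/8


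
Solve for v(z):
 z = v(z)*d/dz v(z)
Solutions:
 v(z) = -sqrt(C1 + z^2)
 v(z) = sqrt(C1 + z^2)


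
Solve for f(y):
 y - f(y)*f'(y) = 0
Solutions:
 f(y) = -sqrt(C1 + y^2)
 f(y) = sqrt(C1 + y^2)


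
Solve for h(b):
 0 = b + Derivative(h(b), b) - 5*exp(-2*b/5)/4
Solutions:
 h(b) = C1 - b^2/2 - 25*exp(-2*b/5)/8


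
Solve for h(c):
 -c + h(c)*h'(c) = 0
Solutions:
 h(c) = -sqrt(C1 + c^2)
 h(c) = sqrt(C1 + c^2)


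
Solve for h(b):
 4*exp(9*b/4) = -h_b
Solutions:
 h(b) = C1 - 16*exp(9*b/4)/9


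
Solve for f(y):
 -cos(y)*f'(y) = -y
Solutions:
 f(y) = C1 + Integral(y/cos(y), y)


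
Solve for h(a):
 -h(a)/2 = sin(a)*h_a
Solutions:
 h(a) = C1*(cos(a) + 1)^(1/4)/(cos(a) - 1)^(1/4)


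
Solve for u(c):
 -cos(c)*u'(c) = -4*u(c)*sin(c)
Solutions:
 u(c) = C1/cos(c)^4


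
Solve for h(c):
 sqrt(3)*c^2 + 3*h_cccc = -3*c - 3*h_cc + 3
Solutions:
 h(c) = C1 + C2*c + C3*sin(c) + C4*cos(c) - sqrt(3)*c^4/36 - c^3/6 + c^2*(3 + 2*sqrt(3))/6


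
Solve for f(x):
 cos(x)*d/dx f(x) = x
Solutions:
 f(x) = C1 + Integral(x/cos(x), x)


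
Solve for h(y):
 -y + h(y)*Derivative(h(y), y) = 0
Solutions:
 h(y) = -sqrt(C1 + y^2)
 h(y) = sqrt(C1 + y^2)


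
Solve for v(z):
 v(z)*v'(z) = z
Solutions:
 v(z) = -sqrt(C1 + z^2)
 v(z) = sqrt(C1 + z^2)


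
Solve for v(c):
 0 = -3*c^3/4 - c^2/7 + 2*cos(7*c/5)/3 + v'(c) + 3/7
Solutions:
 v(c) = C1 + 3*c^4/16 + c^3/21 - 3*c/7 - 10*sin(7*c/5)/21


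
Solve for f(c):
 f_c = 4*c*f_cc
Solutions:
 f(c) = C1 + C2*c^(5/4)


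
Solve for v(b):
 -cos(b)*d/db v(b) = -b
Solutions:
 v(b) = C1 + Integral(b/cos(b), b)


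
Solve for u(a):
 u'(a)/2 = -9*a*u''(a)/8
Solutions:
 u(a) = C1 + C2*a^(5/9)


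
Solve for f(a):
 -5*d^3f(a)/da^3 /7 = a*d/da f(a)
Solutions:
 f(a) = C1 + Integral(C2*airyai(-5^(2/3)*7^(1/3)*a/5) + C3*airybi(-5^(2/3)*7^(1/3)*a/5), a)


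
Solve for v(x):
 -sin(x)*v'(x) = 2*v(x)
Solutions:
 v(x) = C1*(cos(x) + 1)/(cos(x) - 1)


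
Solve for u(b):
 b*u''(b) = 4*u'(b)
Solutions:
 u(b) = C1 + C2*b^5


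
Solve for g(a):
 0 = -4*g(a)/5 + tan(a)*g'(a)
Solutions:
 g(a) = C1*sin(a)^(4/5)


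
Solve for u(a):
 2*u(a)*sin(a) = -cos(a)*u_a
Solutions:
 u(a) = C1*cos(a)^2


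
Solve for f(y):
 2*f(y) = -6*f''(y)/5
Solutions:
 f(y) = C1*sin(sqrt(15)*y/3) + C2*cos(sqrt(15)*y/3)


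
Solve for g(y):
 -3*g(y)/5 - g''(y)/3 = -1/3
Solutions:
 g(y) = C1*sin(3*sqrt(5)*y/5) + C2*cos(3*sqrt(5)*y/5) + 5/9


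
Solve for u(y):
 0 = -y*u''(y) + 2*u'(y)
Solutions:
 u(y) = C1 + C2*y^3


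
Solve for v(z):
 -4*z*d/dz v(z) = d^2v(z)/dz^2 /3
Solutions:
 v(z) = C1 + C2*erf(sqrt(6)*z)


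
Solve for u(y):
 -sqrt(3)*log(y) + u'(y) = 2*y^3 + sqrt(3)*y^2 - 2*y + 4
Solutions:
 u(y) = C1 + y^4/2 + sqrt(3)*y^3/3 - y^2 + sqrt(3)*y*log(y) - sqrt(3)*y + 4*y


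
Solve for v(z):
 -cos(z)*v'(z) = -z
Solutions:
 v(z) = C1 + Integral(z/cos(z), z)


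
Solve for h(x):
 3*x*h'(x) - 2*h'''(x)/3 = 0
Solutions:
 h(x) = C1 + Integral(C2*airyai(6^(2/3)*x/2) + C3*airybi(6^(2/3)*x/2), x)


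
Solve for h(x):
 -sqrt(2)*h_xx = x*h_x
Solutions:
 h(x) = C1 + C2*erf(2^(1/4)*x/2)


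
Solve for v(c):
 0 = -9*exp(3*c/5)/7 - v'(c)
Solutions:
 v(c) = C1 - 15*exp(3*c/5)/7


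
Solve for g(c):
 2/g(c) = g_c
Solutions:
 g(c) = -sqrt(C1 + 4*c)
 g(c) = sqrt(C1 + 4*c)


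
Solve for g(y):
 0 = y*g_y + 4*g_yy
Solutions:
 g(y) = C1 + C2*erf(sqrt(2)*y/4)


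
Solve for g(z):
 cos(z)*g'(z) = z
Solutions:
 g(z) = C1 + Integral(z/cos(z), z)


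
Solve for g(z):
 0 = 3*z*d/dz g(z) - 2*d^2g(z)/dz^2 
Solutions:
 g(z) = C1 + C2*erfi(sqrt(3)*z/2)


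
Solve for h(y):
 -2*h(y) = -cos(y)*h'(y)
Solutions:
 h(y) = C1*(sin(y) + 1)/(sin(y) - 1)


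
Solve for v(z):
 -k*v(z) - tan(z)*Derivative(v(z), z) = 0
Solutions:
 v(z) = C1*exp(-k*log(sin(z)))


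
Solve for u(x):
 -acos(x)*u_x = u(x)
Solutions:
 u(x) = C1*exp(-Integral(1/acos(x), x))


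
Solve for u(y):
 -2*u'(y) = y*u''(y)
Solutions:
 u(y) = C1 + C2/y


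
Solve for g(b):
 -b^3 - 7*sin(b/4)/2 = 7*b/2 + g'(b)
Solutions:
 g(b) = C1 - b^4/4 - 7*b^2/4 + 14*cos(b/4)


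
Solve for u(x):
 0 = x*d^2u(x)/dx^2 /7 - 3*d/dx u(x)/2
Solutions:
 u(x) = C1 + C2*x^(23/2)


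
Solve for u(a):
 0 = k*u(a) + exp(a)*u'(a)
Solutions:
 u(a) = C1*exp(k*exp(-a))


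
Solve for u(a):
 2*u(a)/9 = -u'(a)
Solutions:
 u(a) = C1*exp(-2*a/9)


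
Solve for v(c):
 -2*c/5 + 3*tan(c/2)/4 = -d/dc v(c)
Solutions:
 v(c) = C1 + c^2/5 + 3*log(cos(c/2))/2


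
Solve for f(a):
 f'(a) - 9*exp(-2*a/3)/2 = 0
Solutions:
 f(a) = C1 - 27*exp(-2*a/3)/4


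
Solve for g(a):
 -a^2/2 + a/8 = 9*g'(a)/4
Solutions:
 g(a) = C1 - 2*a^3/27 + a^2/36


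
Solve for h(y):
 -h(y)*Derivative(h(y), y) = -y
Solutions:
 h(y) = -sqrt(C1 + y^2)
 h(y) = sqrt(C1 + y^2)


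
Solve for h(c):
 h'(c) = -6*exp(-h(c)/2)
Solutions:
 h(c) = 2*log(C1 - 3*c)


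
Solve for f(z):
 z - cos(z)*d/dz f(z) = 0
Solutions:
 f(z) = C1 + Integral(z/cos(z), z)


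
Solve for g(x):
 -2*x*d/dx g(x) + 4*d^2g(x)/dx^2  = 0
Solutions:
 g(x) = C1 + C2*erfi(x/2)


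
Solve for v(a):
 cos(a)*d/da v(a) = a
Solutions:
 v(a) = C1 + Integral(a/cos(a), a)


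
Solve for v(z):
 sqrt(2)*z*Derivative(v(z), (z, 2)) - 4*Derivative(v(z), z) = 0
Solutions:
 v(z) = C1 + C2*z^(1 + 2*sqrt(2))


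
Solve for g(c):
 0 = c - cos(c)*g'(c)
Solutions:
 g(c) = C1 + Integral(c/cos(c), c)


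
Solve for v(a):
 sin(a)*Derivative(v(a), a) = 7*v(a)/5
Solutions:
 v(a) = C1*(cos(a) - 1)^(7/10)/(cos(a) + 1)^(7/10)


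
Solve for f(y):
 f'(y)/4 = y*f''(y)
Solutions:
 f(y) = C1 + C2*y^(5/4)


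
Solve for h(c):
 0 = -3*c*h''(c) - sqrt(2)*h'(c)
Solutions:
 h(c) = C1 + C2*c^(1 - sqrt(2)/3)


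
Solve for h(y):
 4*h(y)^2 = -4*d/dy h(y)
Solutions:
 h(y) = 1/(C1 + y)


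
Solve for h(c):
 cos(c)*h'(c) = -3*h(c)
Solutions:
 h(c) = C1*(sin(c) - 1)^(3/2)/(sin(c) + 1)^(3/2)


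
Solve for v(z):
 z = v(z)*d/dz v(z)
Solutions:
 v(z) = -sqrt(C1 + z^2)
 v(z) = sqrt(C1 + z^2)


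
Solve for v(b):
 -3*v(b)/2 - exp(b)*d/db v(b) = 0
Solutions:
 v(b) = C1*exp(3*exp(-b)/2)


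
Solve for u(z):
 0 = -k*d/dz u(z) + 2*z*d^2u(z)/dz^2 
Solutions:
 u(z) = C1 + z^(re(k)/2 + 1)*(C2*sin(log(z)*Abs(im(k))/2) + C3*cos(log(z)*im(k)/2))


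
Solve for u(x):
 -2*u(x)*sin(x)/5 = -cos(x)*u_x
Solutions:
 u(x) = C1/cos(x)^(2/5)


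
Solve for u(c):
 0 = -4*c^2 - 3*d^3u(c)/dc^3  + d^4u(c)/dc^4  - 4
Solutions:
 u(c) = C1 + C2*c + C3*c^2 + C4*exp(3*c) - c^5/45 - c^4/27 - 22*c^3/81


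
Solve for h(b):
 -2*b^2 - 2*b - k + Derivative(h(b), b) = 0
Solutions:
 h(b) = C1 + 2*b^3/3 + b^2 + b*k


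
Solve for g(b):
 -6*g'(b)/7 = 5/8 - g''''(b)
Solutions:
 g(b) = C1 + C4*exp(6^(1/3)*7^(2/3)*b/7) - 35*b/48 + (C2*sin(2^(1/3)*3^(5/6)*7^(2/3)*b/14) + C3*cos(2^(1/3)*3^(5/6)*7^(2/3)*b/14))*exp(-6^(1/3)*7^(2/3)*b/14)


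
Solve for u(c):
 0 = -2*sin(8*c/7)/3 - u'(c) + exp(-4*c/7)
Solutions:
 u(c) = C1 + 7*cos(8*c/7)/12 - 7*exp(-4*c/7)/4


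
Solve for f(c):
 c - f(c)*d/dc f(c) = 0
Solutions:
 f(c) = -sqrt(C1 + c^2)
 f(c) = sqrt(C1 + c^2)


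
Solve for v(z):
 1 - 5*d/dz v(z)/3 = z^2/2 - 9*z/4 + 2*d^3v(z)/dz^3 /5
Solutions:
 v(z) = C1 + C2*sin(5*sqrt(6)*z/6) + C3*cos(5*sqrt(6)*z/6) - z^3/10 + 27*z^2/40 + 93*z/125


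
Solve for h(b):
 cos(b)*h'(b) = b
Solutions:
 h(b) = C1 + Integral(b/cos(b), b)


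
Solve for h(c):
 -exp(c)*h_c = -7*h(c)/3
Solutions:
 h(c) = C1*exp(-7*exp(-c)/3)


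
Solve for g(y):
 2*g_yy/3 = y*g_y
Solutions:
 g(y) = C1 + C2*erfi(sqrt(3)*y/2)


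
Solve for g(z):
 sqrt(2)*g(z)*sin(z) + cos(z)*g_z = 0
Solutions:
 g(z) = C1*cos(z)^(sqrt(2))


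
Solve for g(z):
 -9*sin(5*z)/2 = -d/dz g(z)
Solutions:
 g(z) = C1 - 9*cos(5*z)/10


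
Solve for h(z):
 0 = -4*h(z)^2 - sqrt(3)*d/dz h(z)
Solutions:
 h(z) = 3/(C1 + 4*sqrt(3)*z)


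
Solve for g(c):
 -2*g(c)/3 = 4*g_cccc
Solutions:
 g(c) = (C1*sin(2^(1/4)*3^(3/4)*c/6) + C2*cos(2^(1/4)*3^(3/4)*c/6))*exp(-2^(1/4)*3^(3/4)*c/6) + (C3*sin(2^(1/4)*3^(3/4)*c/6) + C4*cos(2^(1/4)*3^(3/4)*c/6))*exp(2^(1/4)*3^(3/4)*c/6)


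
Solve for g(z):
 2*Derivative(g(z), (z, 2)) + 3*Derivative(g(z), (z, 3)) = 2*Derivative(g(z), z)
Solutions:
 g(z) = C1 + C2*exp(z*(-1 + sqrt(7))/3) + C3*exp(-z*(1 + sqrt(7))/3)


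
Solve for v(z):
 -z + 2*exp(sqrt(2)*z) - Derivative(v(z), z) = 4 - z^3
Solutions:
 v(z) = C1 + z^4/4 - z^2/2 - 4*z + sqrt(2)*exp(sqrt(2)*z)


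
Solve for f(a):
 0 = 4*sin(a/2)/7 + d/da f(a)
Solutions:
 f(a) = C1 + 8*cos(a/2)/7


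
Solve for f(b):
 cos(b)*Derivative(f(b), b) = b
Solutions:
 f(b) = C1 + Integral(b/cos(b), b)


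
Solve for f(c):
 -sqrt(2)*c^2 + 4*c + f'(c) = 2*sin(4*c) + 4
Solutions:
 f(c) = C1 + sqrt(2)*c^3/3 - 2*c^2 + 4*c - cos(4*c)/2


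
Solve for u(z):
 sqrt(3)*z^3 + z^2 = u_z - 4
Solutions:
 u(z) = C1 + sqrt(3)*z^4/4 + z^3/3 + 4*z


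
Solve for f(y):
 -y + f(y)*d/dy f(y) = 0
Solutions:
 f(y) = -sqrt(C1 + y^2)
 f(y) = sqrt(C1 + y^2)


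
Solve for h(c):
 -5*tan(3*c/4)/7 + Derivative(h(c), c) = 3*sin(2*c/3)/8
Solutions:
 h(c) = C1 - 20*log(cos(3*c/4))/21 - 9*cos(2*c/3)/16


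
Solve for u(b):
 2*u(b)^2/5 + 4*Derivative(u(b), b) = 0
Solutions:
 u(b) = 10/(C1 + b)


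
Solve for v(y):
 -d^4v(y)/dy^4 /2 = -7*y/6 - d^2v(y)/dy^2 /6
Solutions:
 v(y) = C1 + C2*y + C3*exp(-sqrt(3)*y/3) + C4*exp(sqrt(3)*y/3) - 7*y^3/6


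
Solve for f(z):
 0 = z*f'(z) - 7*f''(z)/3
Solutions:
 f(z) = C1 + C2*erfi(sqrt(42)*z/14)


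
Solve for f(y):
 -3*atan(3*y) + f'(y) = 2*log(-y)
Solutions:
 f(y) = C1 + 2*y*log(-y) + 3*y*atan(3*y) - 2*y - log(9*y^2 + 1)/2


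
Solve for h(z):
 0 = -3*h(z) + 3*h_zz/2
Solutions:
 h(z) = C1*exp(-sqrt(2)*z) + C2*exp(sqrt(2)*z)


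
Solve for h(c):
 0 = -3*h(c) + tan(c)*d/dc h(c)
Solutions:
 h(c) = C1*sin(c)^3


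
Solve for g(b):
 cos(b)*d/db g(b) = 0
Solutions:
 g(b) = C1


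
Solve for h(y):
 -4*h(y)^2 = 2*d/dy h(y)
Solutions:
 h(y) = 1/(C1 + 2*y)


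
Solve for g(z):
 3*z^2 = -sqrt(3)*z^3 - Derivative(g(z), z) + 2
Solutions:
 g(z) = C1 - sqrt(3)*z^4/4 - z^3 + 2*z


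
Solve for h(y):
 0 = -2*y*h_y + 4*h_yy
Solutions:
 h(y) = C1 + C2*erfi(y/2)


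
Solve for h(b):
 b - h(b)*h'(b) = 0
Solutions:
 h(b) = -sqrt(C1 + b^2)
 h(b) = sqrt(C1 + b^2)


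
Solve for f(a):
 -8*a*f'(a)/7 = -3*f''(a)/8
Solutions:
 f(a) = C1 + C2*erfi(4*sqrt(42)*a/21)


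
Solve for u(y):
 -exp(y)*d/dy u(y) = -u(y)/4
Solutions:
 u(y) = C1*exp(-exp(-y)/4)


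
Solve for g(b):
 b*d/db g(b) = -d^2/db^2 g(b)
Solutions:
 g(b) = C1 + C2*erf(sqrt(2)*b/2)


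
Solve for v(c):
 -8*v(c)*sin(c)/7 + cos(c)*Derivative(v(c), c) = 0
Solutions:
 v(c) = C1/cos(c)^(8/7)


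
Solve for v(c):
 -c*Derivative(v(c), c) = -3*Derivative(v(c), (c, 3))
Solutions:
 v(c) = C1 + Integral(C2*airyai(3^(2/3)*c/3) + C3*airybi(3^(2/3)*c/3), c)


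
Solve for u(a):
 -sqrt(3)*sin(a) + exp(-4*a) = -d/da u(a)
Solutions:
 u(a) = C1 - sqrt(3)*cos(a) + exp(-4*a)/4


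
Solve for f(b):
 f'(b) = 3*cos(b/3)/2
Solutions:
 f(b) = C1 + 9*sin(b/3)/2


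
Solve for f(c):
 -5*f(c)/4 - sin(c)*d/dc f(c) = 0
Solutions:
 f(c) = C1*(cos(c) + 1)^(5/8)/(cos(c) - 1)^(5/8)


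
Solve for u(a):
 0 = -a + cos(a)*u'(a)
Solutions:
 u(a) = C1 + Integral(a/cos(a), a)


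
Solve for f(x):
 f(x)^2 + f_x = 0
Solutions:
 f(x) = 1/(C1 + x)


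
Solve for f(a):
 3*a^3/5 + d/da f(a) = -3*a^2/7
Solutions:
 f(a) = C1 - 3*a^4/20 - a^3/7


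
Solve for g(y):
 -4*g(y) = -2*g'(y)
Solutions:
 g(y) = C1*exp(2*y)


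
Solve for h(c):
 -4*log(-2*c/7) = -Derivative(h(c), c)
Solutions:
 h(c) = C1 + 4*c*log(-c) + 4*c*(-log(7) - 1 + log(2))


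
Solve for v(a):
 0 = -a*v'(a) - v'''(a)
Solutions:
 v(a) = C1 + Integral(C2*airyai(-a) + C3*airybi(-a), a)


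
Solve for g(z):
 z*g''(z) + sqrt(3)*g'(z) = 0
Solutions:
 g(z) = C1 + C2*z^(1 - sqrt(3))


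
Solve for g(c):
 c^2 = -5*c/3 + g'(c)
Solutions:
 g(c) = C1 + c^3/3 + 5*c^2/6


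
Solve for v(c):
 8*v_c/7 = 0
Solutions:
 v(c) = C1


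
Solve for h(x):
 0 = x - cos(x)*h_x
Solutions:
 h(x) = C1 + Integral(x/cos(x), x)


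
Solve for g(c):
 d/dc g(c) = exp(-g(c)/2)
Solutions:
 g(c) = 2*log(C1 + c/2)


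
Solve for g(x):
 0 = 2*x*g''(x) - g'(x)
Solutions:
 g(x) = C1 + C2*x^(3/2)


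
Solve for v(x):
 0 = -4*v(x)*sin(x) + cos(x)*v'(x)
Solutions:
 v(x) = C1/cos(x)^4


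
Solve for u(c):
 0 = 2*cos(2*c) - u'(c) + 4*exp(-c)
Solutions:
 u(c) = C1 + sin(2*c) - 4*exp(-c)


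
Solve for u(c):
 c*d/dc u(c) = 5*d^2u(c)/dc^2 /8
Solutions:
 u(c) = C1 + C2*erfi(2*sqrt(5)*c/5)


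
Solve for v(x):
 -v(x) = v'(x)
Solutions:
 v(x) = C1*exp(-x)


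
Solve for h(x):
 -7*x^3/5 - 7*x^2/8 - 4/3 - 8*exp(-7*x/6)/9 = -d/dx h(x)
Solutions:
 h(x) = C1 + 7*x^4/20 + 7*x^3/24 + 4*x/3 - 16*exp(-7*x/6)/21


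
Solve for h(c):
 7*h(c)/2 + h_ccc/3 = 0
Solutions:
 h(c) = C3*exp(-2^(2/3)*21^(1/3)*c/2) + (C1*sin(2^(2/3)*3^(5/6)*7^(1/3)*c/4) + C2*cos(2^(2/3)*3^(5/6)*7^(1/3)*c/4))*exp(2^(2/3)*21^(1/3)*c/4)


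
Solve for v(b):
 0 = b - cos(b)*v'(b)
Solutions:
 v(b) = C1 + Integral(b/cos(b), b)


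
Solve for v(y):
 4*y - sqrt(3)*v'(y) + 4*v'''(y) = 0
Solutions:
 v(y) = C1 + C2*exp(-3^(1/4)*y/2) + C3*exp(3^(1/4)*y/2) + 2*sqrt(3)*y^2/3


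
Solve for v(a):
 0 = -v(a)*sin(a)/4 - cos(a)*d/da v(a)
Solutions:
 v(a) = C1*cos(a)^(1/4)


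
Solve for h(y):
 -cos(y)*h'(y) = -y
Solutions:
 h(y) = C1 + Integral(y/cos(y), y)


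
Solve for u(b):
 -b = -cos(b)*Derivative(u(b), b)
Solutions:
 u(b) = C1 + Integral(b/cos(b), b)


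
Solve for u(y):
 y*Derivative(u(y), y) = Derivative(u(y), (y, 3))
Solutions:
 u(y) = C1 + Integral(C2*airyai(y) + C3*airybi(y), y)


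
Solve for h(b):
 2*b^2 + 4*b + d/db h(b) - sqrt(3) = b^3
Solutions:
 h(b) = C1 + b^4/4 - 2*b^3/3 - 2*b^2 + sqrt(3)*b


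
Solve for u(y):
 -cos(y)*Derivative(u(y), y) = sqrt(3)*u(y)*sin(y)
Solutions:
 u(y) = C1*cos(y)^(sqrt(3))


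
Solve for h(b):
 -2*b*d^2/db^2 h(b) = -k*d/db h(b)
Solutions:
 h(b) = C1 + b^(re(k)/2 + 1)*(C2*sin(log(b)*Abs(im(k))/2) + C3*cos(log(b)*im(k)/2))


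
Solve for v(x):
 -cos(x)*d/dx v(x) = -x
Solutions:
 v(x) = C1 + Integral(x/cos(x), x)


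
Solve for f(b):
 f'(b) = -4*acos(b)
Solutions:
 f(b) = C1 - 4*b*acos(b) + 4*sqrt(1 - b^2)


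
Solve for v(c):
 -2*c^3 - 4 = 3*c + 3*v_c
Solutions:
 v(c) = C1 - c^4/6 - c^2/2 - 4*c/3


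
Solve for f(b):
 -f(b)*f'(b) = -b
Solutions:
 f(b) = -sqrt(C1 + b^2)
 f(b) = sqrt(C1 + b^2)


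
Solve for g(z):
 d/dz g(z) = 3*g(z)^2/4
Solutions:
 g(z) = -4/(C1 + 3*z)


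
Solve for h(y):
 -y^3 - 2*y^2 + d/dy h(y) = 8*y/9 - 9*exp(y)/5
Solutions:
 h(y) = C1 + y^4/4 + 2*y^3/3 + 4*y^2/9 - 9*exp(y)/5


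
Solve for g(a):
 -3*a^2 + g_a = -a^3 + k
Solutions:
 g(a) = C1 - a^4/4 + a^3 + a*k


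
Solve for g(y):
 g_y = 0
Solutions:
 g(y) = C1


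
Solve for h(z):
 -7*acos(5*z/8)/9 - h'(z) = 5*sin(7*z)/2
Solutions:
 h(z) = C1 - 7*z*acos(5*z/8)/9 + 7*sqrt(64 - 25*z^2)/45 + 5*cos(7*z)/14


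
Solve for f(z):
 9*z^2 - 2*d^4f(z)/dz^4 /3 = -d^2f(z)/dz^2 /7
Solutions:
 f(z) = C1 + C2*z + C3*exp(-sqrt(42)*z/14) + C4*exp(sqrt(42)*z/14) - 21*z^4/4 - 294*z^2


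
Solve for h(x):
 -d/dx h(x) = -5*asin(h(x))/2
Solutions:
 Integral(1/asin(_y), (_y, h(x))) = C1 + 5*x/2


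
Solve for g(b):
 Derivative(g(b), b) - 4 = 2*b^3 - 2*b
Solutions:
 g(b) = C1 + b^4/2 - b^2 + 4*b


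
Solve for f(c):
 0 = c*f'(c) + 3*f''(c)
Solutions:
 f(c) = C1 + C2*erf(sqrt(6)*c/6)


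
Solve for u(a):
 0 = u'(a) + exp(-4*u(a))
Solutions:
 u(a) = log(-I*(C1 - 4*a)^(1/4))
 u(a) = log(I*(C1 - 4*a)^(1/4))
 u(a) = log(-(C1 - 4*a)^(1/4))
 u(a) = log(C1 - 4*a)/4


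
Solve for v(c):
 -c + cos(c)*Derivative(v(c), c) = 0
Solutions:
 v(c) = C1 + Integral(c/cos(c), c)


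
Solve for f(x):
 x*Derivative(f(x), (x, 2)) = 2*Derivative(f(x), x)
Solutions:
 f(x) = C1 + C2*x^3


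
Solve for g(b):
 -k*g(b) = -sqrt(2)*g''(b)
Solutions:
 g(b) = C1*exp(-2^(3/4)*b*sqrt(k)/2) + C2*exp(2^(3/4)*b*sqrt(k)/2)


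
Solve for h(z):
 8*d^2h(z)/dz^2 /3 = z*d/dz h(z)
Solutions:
 h(z) = C1 + C2*erfi(sqrt(3)*z/4)


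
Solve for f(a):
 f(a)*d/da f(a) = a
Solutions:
 f(a) = -sqrt(C1 + a^2)
 f(a) = sqrt(C1 + a^2)


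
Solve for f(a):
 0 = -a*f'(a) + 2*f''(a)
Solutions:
 f(a) = C1 + C2*erfi(a/2)


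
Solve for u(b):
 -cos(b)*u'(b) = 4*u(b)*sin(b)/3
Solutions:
 u(b) = C1*cos(b)^(4/3)


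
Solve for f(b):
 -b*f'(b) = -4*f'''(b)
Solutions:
 f(b) = C1 + Integral(C2*airyai(2^(1/3)*b/2) + C3*airybi(2^(1/3)*b/2), b)


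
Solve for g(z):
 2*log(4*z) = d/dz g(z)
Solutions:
 g(z) = C1 + 2*z*log(z) - 2*z + z*log(16)


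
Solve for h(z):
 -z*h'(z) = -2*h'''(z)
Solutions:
 h(z) = C1 + Integral(C2*airyai(2^(2/3)*z/2) + C3*airybi(2^(2/3)*z/2), z)


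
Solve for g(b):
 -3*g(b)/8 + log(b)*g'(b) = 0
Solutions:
 g(b) = C1*exp(3*li(b)/8)


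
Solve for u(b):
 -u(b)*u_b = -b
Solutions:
 u(b) = -sqrt(C1 + b^2)
 u(b) = sqrt(C1 + b^2)


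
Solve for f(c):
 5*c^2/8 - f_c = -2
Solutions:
 f(c) = C1 + 5*c^3/24 + 2*c


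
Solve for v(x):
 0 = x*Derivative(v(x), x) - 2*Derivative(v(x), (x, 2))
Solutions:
 v(x) = C1 + C2*erfi(x/2)


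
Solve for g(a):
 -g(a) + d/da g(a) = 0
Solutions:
 g(a) = C1*exp(a)


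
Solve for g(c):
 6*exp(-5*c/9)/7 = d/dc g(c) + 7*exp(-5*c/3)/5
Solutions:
 g(c) = C1 + 21*exp(-5*c/3)/25 - 54*exp(-5*c/9)/35


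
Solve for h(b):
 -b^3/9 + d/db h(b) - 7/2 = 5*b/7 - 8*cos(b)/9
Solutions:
 h(b) = C1 + b^4/36 + 5*b^2/14 + 7*b/2 - 8*sin(b)/9


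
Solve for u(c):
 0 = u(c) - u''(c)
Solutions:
 u(c) = C1*exp(-c) + C2*exp(c)


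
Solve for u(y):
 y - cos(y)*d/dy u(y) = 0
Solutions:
 u(y) = C1 + Integral(y/cos(y), y)


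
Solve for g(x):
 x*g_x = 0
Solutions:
 g(x) = C1


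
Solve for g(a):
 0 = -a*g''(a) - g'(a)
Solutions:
 g(a) = C1 + C2*log(a)


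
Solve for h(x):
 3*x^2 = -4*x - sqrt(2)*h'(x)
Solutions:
 h(x) = C1 - sqrt(2)*x^3/2 - sqrt(2)*x^2


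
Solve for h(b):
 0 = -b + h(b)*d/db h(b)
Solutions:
 h(b) = -sqrt(C1 + b^2)
 h(b) = sqrt(C1 + b^2)


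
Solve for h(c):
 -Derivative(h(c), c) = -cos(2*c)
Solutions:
 h(c) = C1 + sin(2*c)/2


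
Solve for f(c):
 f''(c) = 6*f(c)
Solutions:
 f(c) = C1*exp(-sqrt(6)*c) + C2*exp(sqrt(6)*c)


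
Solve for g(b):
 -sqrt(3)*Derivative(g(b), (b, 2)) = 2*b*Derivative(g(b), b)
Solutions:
 g(b) = C1 + C2*erf(3^(3/4)*b/3)


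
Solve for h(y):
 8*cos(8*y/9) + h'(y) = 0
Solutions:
 h(y) = C1 - 9*sin(8*y/9)


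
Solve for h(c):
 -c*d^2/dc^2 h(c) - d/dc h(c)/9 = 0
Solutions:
 h(c) = C1 + C2*c^(8/9)


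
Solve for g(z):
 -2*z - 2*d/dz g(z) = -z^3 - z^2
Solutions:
 g(z) = C1 + z^4/8 + z^3/6 - z^2/2


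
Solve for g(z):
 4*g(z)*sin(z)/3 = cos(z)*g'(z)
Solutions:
 g(z) = C1/cos(z)^(4/3)


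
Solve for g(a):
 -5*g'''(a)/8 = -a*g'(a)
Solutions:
 g(a) = C1 + Integral(C2*airyai(2*5^(2/3)*a/5) + C3*airybi(2*5^(2/3)*a/5), a)


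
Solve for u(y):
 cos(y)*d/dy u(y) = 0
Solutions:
 u(y) = C1


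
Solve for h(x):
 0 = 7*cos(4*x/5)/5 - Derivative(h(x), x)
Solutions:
 h(x) = C1 + 7*sin(4*x/5)/4


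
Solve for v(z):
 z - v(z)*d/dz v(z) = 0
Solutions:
 v(z) = -sqrt(C1 + z^2)
 v(z) = sqrt(C1 + z^2)


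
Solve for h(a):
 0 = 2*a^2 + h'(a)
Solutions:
 h(a) = C1 - 2*a^3/3


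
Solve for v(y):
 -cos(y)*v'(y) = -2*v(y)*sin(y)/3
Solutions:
 v(y) = C1/cos(y)^(2/3)


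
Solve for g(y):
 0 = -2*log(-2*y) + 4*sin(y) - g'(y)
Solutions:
 g(y) = C1 - 2*y*log(-y) - 2*y*log(2) + 2*y - 4*cos(y)


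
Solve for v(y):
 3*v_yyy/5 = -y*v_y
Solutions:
 v(y) = C1 + Integral(C2*airyai(-3^(2/3)*5^(1/3)*y/3) + C3*airybi(-3^(2/3)*5^(1/3)*y/3), y)


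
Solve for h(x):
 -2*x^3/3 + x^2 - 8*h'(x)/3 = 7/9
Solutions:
 h(x) = C1 - x^4/16 + x^3/8 - 7*x/24


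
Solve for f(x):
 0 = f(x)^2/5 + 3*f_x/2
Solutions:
 f(x) = 15/(C1 + 2*x)


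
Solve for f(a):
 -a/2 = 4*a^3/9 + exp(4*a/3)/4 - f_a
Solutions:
 f(a) = C1 + a^4/9 + a^2/4 + 3*exp(4*a/3)/16
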